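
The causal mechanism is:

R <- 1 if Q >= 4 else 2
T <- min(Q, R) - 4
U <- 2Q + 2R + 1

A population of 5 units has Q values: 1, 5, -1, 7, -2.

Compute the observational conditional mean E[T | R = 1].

-3

E[T|R=1] averages over only the 2 units with R=1 (Q = 5, 7): T = -3, -3, mean -3.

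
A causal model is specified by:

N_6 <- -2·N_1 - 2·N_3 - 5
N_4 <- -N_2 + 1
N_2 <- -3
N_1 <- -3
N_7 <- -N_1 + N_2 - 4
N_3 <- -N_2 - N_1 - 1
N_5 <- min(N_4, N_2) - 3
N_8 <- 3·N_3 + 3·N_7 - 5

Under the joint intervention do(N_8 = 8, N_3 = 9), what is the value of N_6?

-17

The joint intervention fixes N_8 = 8, N_3 = 9, removing each variable's own equation.
N_6 = -2·N_1 - 2·N_3 - 5  [with N_1=-3, N_3=9]  = -17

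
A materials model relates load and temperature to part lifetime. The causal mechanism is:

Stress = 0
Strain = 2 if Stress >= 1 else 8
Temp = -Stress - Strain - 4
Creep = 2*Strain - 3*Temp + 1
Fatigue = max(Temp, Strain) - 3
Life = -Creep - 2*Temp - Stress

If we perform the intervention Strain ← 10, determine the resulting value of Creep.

63

Under do(Strain=10), the mechanism Strain = 2 if Stress >= 1 else 8 is discarded; Strain is fixed at 10.
Temp = -Stress - Strain - 4  [with Stress=0, Strain=10]  = -14
Creep = 2*Strain - 3*Temp + 1  [with Strain=10, Temp=-14]  = 63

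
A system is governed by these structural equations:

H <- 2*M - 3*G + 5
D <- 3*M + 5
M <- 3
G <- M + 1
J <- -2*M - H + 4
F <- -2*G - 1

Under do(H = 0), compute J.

-2

The intervention breaks the incoming arrows to H: H <- 2*M - 3*G + 5 no longer applies, and H = 0.
J = -2*M - H + 4  [with M=3, H=0]  = -2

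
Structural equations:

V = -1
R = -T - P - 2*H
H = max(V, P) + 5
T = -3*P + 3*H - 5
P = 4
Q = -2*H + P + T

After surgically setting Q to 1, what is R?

-32

do(Q=1) replaces the equation Q = -2*H + P + T with the constant Q = 1.
Since R is not a descendant of the intervened variable, it is unaffected.
H = max(V, P) + 5  [with V=-1, P=4]  = 9
T = -3*P + 3*H - 5  [with P=4, H=9]  = 10
R = -T - P - 2*H  [with T=10, P=4, H=9]  = -32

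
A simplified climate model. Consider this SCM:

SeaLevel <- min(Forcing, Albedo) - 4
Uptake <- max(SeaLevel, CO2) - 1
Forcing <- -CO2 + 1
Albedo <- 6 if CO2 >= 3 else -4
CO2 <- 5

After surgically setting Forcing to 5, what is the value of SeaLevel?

1

Under do(Forcing=5), the mechanism Forcing <- -CO2 + 1 is discarded; Forcing is fixed at 5.
Albedo = 6 if CO2 >= 3 else -4  [with CO2=5]  = 6
SeaLevel = min(Forcing, Albedo) - 4  [with Forcing=5, Albedo=6]  = 1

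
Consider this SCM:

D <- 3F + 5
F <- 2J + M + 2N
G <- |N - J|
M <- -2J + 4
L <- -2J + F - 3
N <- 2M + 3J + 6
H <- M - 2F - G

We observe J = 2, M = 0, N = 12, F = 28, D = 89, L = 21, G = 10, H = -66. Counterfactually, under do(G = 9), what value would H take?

do(G=9) replaces the equation G <- |N - J| with the constant G = 9.
M = -2J + 4  [with J=2]  = 0
N = 2M + 3J + 6  [with M=0, J=2]  = 12
F = 2J + M + 2N  [with J=2, M=0, N=12]  = 28
H = M - 2F - G  [with M=0, F=28, G=9]  = -65

-65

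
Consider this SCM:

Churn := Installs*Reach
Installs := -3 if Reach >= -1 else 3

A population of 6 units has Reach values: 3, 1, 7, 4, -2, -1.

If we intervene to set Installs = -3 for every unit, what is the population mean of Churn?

-6

Every unit gets Installs=-3 under the intervention. Churn values become -9, -3, -21, -12, 6, 3; E[Churn|do(Installs=-3)] = -6.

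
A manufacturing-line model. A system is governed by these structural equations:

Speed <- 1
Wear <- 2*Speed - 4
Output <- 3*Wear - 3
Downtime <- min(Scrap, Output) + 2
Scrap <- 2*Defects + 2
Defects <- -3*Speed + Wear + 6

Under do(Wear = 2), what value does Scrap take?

12

Under do(Wear=2), the mechanism Wear <- 2*Speed - 4 is discarded; Wear is fixed at 2.
Defects = -3*Speed + Wear + 6  [with Speed=1, Wear=2]  = 5
Scrap = 2*Defects + 2  [with Defects=5]  = 12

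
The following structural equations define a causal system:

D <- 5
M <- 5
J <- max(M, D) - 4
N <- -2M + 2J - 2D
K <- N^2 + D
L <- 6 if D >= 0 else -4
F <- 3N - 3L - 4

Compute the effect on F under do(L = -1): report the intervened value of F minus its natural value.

21

Intervening sets L = -1 and removes its equation (L <- 6 if D >= 0 else -4).
J = max(M, D) - 4  [with M=5, D=5]  = 1
N = -2M + 2J - 2D  [with M=5, J=1, D=5]  = -18
F = 3N - 3L - 4  [with N=-18, L=-1]  = -55
Without intervention: J = max(M, D) - 4  [with M=5, D=5]  = 1; N = -2M + 2J - 2D  [with M=5, J=1, D=5]  = -18; L = 6 if D >= 0 else -4  [with D=5]  = 6; F = 3N - 3L - 4  [with N=-18, L=6]  = -76.
Change = -55 − (-76) = 21.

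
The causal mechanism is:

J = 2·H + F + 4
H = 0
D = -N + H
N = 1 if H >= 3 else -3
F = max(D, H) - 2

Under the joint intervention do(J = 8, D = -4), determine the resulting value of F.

Under do(J = 8, D = -4), each intervened variable's structural equation is replaced by its fixed value.
F = max(D, H) - 2  [with D=-4, H=0]  = -2

-2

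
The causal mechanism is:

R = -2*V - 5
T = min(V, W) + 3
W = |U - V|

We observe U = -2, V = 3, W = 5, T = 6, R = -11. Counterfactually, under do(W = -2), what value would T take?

The intervention breaks the incoming arrows to W: W = |U - V| no longer applies, and W = -2.
T = min(V, W) + 3  [with V=3, W=-2]  = 1

1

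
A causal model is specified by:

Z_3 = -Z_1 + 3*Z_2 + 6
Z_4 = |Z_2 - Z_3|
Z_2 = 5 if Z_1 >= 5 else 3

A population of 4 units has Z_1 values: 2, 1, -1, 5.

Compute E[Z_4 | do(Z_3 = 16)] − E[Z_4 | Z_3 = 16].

0.5

Every unit gets Z_3=16 under the intervention. Z_4 values become 13, 13, 13, 11; E[Z_4|do(Z_3=16)] = 12.5.
Conditioning on Z_3=16 selects the 2 unit(s) with Z_1 ∈ {-1, 5}. Their Z_4 values: 13, 11. Mean = 12.
Difference = 12.5 − 12 = 0.5.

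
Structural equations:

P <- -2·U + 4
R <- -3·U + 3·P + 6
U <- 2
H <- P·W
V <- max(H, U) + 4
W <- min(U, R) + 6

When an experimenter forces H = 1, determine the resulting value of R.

do(H=1) replaces the equation H <- P·W with the constant H = 1.
R is not downstream of the intervention, so its value is determined by the original equations.
P = -2·U + 4  [with U=2]  = 0
R = -3·U + 3·P + 6  [with U=2, P=0]  = 0

0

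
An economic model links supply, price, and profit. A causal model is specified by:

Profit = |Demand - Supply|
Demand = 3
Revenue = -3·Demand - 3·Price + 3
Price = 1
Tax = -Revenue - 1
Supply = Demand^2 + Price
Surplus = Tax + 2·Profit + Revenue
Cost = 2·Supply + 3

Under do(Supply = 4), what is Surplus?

1

The intervention breaks the incoming arrows to Supply: Supply = Demand^2 + Price no longer applies, and Supply = 4.
Revenue = -3·Demand - 3·Price + 3  [with Demand=3, Price=1]  = -9
Tax = -Revenue - 1  [with Revenue=-9]  = 8
Profit = |Demand - Supply|  [with Demand=3, Supply=4]  = 1
Surplus = Tax + 2·Profit + Revenue  [with Tax=8, Profit=1, Revenue=-9]  = 1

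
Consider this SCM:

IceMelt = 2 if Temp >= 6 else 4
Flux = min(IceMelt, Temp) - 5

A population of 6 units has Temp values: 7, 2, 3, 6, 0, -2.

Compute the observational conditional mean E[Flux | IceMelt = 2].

-3

E[Flux|IceMelt=2] averages over only the 2 units with IceMelt=2 (Temp = 7, 6): Flux = -3, -3, mean -3.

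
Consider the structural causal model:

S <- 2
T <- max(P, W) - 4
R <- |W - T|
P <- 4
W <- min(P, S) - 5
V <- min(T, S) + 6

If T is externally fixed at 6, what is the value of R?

Intervening sets T = 6 and removes its equation (T <- max(P, W) - 4).
W = min(P, S) - 5  [with P=4, S=2]  = -3
R = |W - T|  [with W=-3, T=6]  = 9

9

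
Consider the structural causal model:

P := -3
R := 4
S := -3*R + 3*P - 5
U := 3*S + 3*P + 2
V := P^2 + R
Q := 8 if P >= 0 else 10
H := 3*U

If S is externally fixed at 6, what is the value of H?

The intervention breaks the incoming arrows to S: S := -3*R + 3*P - 5 no longer applies, and S = 6.
U = 3*S + 3*P + 2  [with S=6, P=-3]  = 11
H = 3*U  [with U=11]  = 33

33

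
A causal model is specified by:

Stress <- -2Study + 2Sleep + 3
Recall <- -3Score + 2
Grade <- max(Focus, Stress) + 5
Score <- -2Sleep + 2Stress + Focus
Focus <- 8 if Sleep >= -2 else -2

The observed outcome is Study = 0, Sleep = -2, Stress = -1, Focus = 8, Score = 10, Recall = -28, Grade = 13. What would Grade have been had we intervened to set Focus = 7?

12

The intervention breaks the incoming arrows to Focus: Focus <- 8 if Sleep >= -2 else -2 no longer applies, and Focus = 7.
Stress = -2Study + 2Sleep + 3  [with Study=0, Sleep=-2]  = -1
Grade = max(Focus, Stress) + 5  [with Focus=7, Stress=-1]  = 12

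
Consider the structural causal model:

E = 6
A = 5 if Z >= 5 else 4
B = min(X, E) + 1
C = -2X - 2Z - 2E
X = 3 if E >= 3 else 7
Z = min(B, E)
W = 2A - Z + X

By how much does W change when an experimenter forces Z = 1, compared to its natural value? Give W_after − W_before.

3

The intervention breaks the incoming arrows to Z: Z = min(B, E) no longer applies, and Z = 1.
X = 3 if E >= 3 else 7  [with E=6]  = 3
A = 5 if Z >= 5 else 4  [with Z=1]  = 4
W = 2A - Z + X  [with A=4, Z=1, X=3]  = 10
Without intervention: X = 3 if E >= 3 else 7  [with E=6]  = 3; B = min(X, E) + 1  [with X=3, E=6]  = 4; Z = min(B, E)  [with B=4, E=6]  = 4; A = 5 if Z >= 5 else 4  [with Z=4]  = 4; W = 2A - Z + X  [with A=4, Z=4, X=3]  = 7.
Change = 10 − 7 = 3.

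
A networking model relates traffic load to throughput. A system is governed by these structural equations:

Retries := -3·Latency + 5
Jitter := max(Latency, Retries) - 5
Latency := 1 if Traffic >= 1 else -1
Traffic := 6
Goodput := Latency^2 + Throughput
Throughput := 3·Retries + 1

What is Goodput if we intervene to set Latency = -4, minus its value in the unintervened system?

60

Under do(Latency=-4), the mechanism Latency := 1 if Traffic >= 1 else -1 is discarded; Latency is fixed at -4.
Retries = -3·Latency + 5  [with Latency=-4]  = 17
Throughput = 3·Retries + 1  [with Retries=17]  = 52
Goodput = Latency^2 + Throughput  [with Latency=-4, Throughput=52]  = 68
Without intervention: Latency = 1 if Traffic >= 1 else -1  [with Traffic=6]  = 1; Retries = -3·Latency + 5  [with Latency=1]  = 2; Throughput = 3·Retries + 1  [with Retries=2]  = 7; Goodput = Latency^2 + Throughput  [with Latency=1, Throughput=7]  = 8.
Change = 68 − 8 = 60.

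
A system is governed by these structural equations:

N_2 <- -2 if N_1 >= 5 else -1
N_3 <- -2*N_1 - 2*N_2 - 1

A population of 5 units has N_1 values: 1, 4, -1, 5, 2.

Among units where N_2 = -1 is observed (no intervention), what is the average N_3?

E[N_3|N_2=-1] averages over only the 4 units with N_2=-1 (N_1 = 1, 4, -1, 2): N_3 = -1, -7, 3, -3, mean -2.

-2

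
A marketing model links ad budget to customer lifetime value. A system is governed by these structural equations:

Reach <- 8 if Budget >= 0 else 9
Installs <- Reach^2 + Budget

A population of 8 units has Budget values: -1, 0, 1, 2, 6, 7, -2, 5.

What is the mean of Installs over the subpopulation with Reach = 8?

67.5

Conditioning on Reach=8 selects the 6 unit(s) with Budget ∈ {0, 1, 2, 6, 7, 5}. Their Installs values: 64, 65, 66, 70, 71, 69. Mean = 67.5.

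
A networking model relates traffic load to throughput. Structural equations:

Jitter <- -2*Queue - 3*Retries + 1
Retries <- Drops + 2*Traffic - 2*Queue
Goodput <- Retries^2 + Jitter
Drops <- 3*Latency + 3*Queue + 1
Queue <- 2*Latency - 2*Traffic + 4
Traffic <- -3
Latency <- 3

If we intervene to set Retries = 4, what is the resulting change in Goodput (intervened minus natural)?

-336

Under do(Retries=4), the mechanism Retries <- Drops + 2*Traffic - 2*Queue is discarded; Retries is fixed at 4.
Queue = 2*Latency - 2*Traffic + 4  [with Latency=3, Traffic=-3]  = 16
Jitter = -2*Queue - 3*Retries + 1  [with Queue=16, Retries=4]  = -43
Goodput = Retries^2 + Jitter  [with Retries=4, Jitter=-43]  = -27
Without intervention: Queue = 2*Latency - 2*Traffic + 4  [with Latency=3, Traffic=-3]  = 16; Drops = 3*Latency + 3*Queue + 1  [with Latency=3, Queue=16]  = 58; Retries = Drops + 2*Traffic - 2*Queue  [with Drops=58, Traffic=-3, Queue=16]  = 20; Jitter = -2*Queue - 3*Retries + 1  [with Queue=16, Retries=20]  = -91; Goodput = Retries^2 + Jitter  [with Retries=20, Jitter=-91]  = 309.
Change = -27 − 309 = -336.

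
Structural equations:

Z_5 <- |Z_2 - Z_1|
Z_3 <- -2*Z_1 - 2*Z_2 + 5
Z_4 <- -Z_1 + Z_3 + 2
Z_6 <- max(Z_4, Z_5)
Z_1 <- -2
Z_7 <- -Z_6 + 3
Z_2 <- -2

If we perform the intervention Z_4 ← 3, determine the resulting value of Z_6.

3

Under do(Z_4=3), the mechanism Z_4 <- -Z_1 + Z_3 + 2 is discarded; Z_4 is fixed at 3.
Z_5 = |Z_2 - Z_1|  [with Z_2=-2, Z_1=-2]  = 0
Z_6 = max(Z_4, Z_5)  [with Z_4=3, Z_5=0]  = 3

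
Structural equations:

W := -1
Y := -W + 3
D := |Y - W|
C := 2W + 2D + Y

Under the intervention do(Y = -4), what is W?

-1

Under do(Y=-4), the mechanism Y := -W + 3 is discarded; Y is fixed at -4.
W is not downstream of the intervention, so its value is determined by the original equations.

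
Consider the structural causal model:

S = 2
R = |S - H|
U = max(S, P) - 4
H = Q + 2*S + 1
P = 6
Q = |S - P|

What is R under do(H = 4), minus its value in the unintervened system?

The intervention breaks the incoming arrows to H: H = Q + 2*S + 1 no longer applies, and H = 4.
R = |S - H|  [with S=2, H=4]  = 2
Without intervention: Q = |S - P|  [with S=2, P=6]  = 4; H = Q + 2*S + 1  [with Q=4, S=2]  = 9; R = |S - H|  [with S=2, H=9]  = 7.
Change = 2 − 7 = -5.

-5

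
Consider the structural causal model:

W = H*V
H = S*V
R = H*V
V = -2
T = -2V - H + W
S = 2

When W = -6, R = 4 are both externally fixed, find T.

Setting W = -6, R = 4 by intervention discards those variables' equations.
H = S*V  [with S=2, V=-2]  = -4
T = -2V - H + W  [with V=-2, H=-4, W=-6]  = 2

2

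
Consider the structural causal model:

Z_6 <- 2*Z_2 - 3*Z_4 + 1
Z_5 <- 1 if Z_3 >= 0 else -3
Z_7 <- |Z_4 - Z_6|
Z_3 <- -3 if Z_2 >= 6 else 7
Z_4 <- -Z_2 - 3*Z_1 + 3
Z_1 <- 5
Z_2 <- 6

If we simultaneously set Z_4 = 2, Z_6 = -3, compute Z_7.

Setting Z_4 = 2, Z_6 = -3 by intervention discards those variables' equations.
Z_7 = |Z_4 - Z_6|  [with Z_4=2, Z_6=-3]  = 5

5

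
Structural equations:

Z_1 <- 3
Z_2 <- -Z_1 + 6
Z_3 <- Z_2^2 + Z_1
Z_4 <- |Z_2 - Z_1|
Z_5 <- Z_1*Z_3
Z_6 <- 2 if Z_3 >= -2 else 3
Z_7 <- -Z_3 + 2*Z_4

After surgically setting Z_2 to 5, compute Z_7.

-24

Under do(Z_2=5), the mechanism Z_2 <- -Z_1 + 6 is discarded; Z_2 is fixed at 5.
Z_3 = Z_2^2 + Z_1  [with Z_2=5, Z_1=3]  = 28
Z_4 = |Z_2 - Z_1|  [with Z_2=5, Z_1=3]  = 2
Z_7 = -Z_3 + 2*Z_4  [with Z_3=28, Z_4=2]  = -24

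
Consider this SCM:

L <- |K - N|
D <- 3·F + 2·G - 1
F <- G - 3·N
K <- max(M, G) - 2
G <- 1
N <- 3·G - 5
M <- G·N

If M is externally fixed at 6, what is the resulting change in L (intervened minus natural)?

5

The intervention breaks the incoming arrows to M: M <- G·N no longer applies, and M = 6.
N = 3·G - 5  [with G=1]  = -2
K = max(M, G) - 2  [with M=6, G=1]  = 4
L = |K - N|  [with K=4, N=-2]  = 6
Without intervention: N = 3·G - 5  [with G=1]  = -2; M = G·N  [with G=1, N=-2]  = -2; K = max(M, G) - 2  [with M=-2, G=1]  = -1; L = |K - N|  [with K=-1, N=-2]  = 1.
Change = 6 − 1 = 5.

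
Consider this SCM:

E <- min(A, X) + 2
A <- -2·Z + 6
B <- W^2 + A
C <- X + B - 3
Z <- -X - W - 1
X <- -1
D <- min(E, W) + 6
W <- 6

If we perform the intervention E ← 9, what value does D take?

The intervention breaks the incoming arrows to E: E <- min(A, X) + 2 no longer applies, and E = 9.
D = min(E, W) + 6  [with E=9, W=6]  = 12

12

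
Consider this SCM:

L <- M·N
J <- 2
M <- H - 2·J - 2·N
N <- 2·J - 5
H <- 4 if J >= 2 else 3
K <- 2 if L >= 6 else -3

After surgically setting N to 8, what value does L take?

do(N=8) replaces the equation N <- 2·J - 5 with the constant N = 8.
H = 4 if J >= 2 else 3  [with J=2]  = 4
M = H - 2·J - 2·N  [with H=4, J=2, N=8]  = -16
L = M·N  [with M=-16, N=8]  = -128

-128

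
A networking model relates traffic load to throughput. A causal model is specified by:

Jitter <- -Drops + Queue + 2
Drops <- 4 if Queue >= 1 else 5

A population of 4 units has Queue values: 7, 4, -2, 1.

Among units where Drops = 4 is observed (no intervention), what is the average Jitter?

2

Observing Drops=4 restricts to units where Drops's equation naturally yields 4: Queue ∈ {7, 4, 1}. In that subpopulation Jitter = 5, 2, -1, mean 2.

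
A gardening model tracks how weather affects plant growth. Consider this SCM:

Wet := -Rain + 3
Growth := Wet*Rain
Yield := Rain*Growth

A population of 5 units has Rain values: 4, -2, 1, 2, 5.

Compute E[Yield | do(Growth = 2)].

The intervention sets Growth=2 in all 5 units regardless of Rain. Recomputing Yield per unit gives 8, -4, 2, 4, 10; average 4.

4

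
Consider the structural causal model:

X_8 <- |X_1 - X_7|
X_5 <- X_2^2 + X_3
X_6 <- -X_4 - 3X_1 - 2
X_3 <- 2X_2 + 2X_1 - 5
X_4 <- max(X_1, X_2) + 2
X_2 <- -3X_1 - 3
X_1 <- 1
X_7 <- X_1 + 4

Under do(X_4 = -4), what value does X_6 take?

Under do(X_4=-4), the mechanism X_4 <- max(X_1, X_2) + 2 is discarded; X_4 is fixed at -4.
X_6 = -X_4 - 3X_1 - 2  [with X_4=-4, X_1=1]  = -1

-1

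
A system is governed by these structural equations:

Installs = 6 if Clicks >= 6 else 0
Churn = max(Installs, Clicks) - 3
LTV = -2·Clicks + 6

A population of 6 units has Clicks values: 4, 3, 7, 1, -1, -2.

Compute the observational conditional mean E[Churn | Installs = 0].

-1.4

Observing Installs=0 restricts to units where Installs's equation naturally yields 0: Clicks ∈ {4, 3, 1, -1, -2}. In that subpopulation Churn = 1, 0, -2, -3, -3, mean -1.4.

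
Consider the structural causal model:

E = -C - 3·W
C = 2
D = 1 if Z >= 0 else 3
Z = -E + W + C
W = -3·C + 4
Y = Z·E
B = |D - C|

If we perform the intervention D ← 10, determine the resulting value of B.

Intervening sets D = 10 and removes its equation (D = 1 if Z >= 0 else 3).
B = |D - C|  [with D=10, C=2]  = 8

8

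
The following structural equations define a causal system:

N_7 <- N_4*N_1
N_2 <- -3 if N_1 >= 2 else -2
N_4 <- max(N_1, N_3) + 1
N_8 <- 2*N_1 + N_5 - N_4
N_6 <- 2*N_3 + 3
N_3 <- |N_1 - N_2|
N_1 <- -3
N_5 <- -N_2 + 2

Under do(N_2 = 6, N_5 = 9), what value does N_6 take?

Setting N_2 = 6, N_5 = 9 by intervention discards those variables' equations.
N_3 = |N_1 - N_2|  [with N_1=-3, N_2=6]  = 9
N_6 = 2*N_3 + 3  [with N_3=9]  = 21

21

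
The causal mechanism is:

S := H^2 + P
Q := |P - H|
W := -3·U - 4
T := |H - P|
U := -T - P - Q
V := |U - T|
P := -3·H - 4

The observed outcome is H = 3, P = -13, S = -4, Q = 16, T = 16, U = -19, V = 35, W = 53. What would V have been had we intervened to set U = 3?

Intervening sets U = 3 and removes its equation (U := -T - P - Q).
P = -3·H - 4  [with H=3]  = -13
T = |H - P|  [with H=3, P=-13]  = 16
V = |U - T|  [with U=3, T=16]  = 13

13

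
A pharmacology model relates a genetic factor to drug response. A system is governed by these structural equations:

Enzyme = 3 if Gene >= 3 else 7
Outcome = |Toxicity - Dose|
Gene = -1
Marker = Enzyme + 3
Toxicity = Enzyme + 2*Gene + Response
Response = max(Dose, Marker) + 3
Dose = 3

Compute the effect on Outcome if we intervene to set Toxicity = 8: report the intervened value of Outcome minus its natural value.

-10

Intervening sets Toxicity = 8 and removes its equation (Toxicity = Enzyme + 2*Gene + Response).
Outcome = |Toxicity - Dose|  [with Toxicity=8, Dose=3]  = 5
Without intervention: Enzyme = 3 if Gene >= 3 else 7  [with Gene=-1]  = 7; Marker = Enzyme + 3  [with Enzyme=7]  = 10; Response = max(Dose, Marker) + 3  [with Dose=3, Marker=10]  = 13; Toxicity = Enzyme + 2*Gene + Response  [with Enzyme=7, Gene=-1, Response=13]  = 18; Outcome = |Toxicity - Dose|  [with Toxicity=18, Dose=3]  = 15.
Change = 5 − 15 = -10.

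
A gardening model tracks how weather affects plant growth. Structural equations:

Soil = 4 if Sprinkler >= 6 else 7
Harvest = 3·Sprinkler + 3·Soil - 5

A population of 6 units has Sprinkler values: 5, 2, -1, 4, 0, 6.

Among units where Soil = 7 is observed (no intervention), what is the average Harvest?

Observing Soil=7 restricts to units where Soil's equation naturally yields 7: Sprinkler ∈ {5, 2, -1, 4, 0}. In that subpopulation Harvest = 31, 22, 13, 28, 16, mean 22.

22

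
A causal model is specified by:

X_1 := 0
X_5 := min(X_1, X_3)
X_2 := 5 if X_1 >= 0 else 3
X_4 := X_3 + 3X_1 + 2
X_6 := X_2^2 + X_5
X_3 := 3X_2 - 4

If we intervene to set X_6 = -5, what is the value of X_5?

do(X_6=-5) replaces the equation X_6 := X_2^2 + X_5 with the constant X_6 = -5.
Since X_5 is not a descendant of the intervened variable, it is unaffected.
X_2 = 5 if X_1 >= 0 else 3  [with X_1=0]  = 5
X_3 = 3X_2 - 4  [with X_2=5]  = 11
X_5 = min(X_1, X_3)  [with X_1=0, X_3=11]  = 0

0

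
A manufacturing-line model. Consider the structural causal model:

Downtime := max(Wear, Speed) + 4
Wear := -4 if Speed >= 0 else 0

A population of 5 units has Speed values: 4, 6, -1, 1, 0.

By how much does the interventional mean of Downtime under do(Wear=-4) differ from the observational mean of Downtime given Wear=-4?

The intervention sets Wear=-4 in all 5 units regardless of Speed. Recomputing Downtime per unit gives 8, 10, 3, 5, 4; average 6.
Observing Wear=-4 restricts to units where Wear's equation naturally yields -4: Speed ∈ {4, 6, 1, 0}. In that subpopulation Downtime = 8, 10, 5, 4, mean 6.75.
Difference = 6 − 6.75 = -0.75.

-0.75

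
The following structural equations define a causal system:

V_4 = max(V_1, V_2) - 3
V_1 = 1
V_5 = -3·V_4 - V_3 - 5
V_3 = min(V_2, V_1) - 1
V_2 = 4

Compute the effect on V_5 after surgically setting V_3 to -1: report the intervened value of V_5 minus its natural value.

1

do(V_3=-1) replaces the equation V_3 = min(V_2, V_1) - 1 with the constant V_3 = -1.
V_4 = max(V_1, V_2) - 3  [with V_1=1, V_2=4]  = 1
V_5 = -3·V_4 - V_3 - 5  [with V_4=1, V_3=-1]  = -7
Without intervention: V_3 = min(V_2, V_1) - 1  [with V_2=4, V_1=1]  = 0; V_4 = max(V_1, V_2) - 3  [with V_1=1, V_2=4]  = 1; V_5 = -3·V_4 - V_3 - 5  [with V_4=1, V_3=0]  = -8.
Change = -7 − (-8) = 1.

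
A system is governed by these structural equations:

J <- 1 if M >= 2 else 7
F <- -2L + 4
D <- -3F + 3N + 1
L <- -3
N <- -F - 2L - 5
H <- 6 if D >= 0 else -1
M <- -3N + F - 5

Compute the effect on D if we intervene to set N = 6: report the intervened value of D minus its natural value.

do(N=6) replaces the equation N <- -F - 2L - 5 with the constant N = 6.
F = -2L + 4  [with L=-3]  = 10
D = -3F + 3N + 1  [with F=10, N=6]  = -11
Without intervention: F = -2L + 4  [with L=-3]  = 10; N = -F - 2L - 5  [with F=10, L=-3]  = -9; D = -3F + 3N + 1  [with F=10, N=-9]  = -56.
Change = -11 − (-56) = 45.

45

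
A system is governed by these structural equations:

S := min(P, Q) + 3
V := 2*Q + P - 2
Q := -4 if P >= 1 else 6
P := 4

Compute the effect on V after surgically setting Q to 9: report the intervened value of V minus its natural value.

Under do(Q=9), the mechanism Q := -4 if P >= 1 else 6 is discarded; Q is fixed at 9.
V = 2*Q + P - 2  [with Q=9, P=4]  = 20
Without intervention: Q = -4 if P >= 1 else 6  [with P=4]  = -4; V = 2*Q + P - 2  [with Q=-4, P=4]  = -6.
Change = 20 − (-6) = 26.

26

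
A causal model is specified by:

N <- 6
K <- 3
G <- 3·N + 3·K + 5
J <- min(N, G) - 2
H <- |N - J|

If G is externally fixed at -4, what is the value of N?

6

Under do(G=-4), the mechanism G <- 3·N + 3·K + 5 is discarded; G is fixed at -4.
N is not downstream of the intervention, so its value is determined by the original equations.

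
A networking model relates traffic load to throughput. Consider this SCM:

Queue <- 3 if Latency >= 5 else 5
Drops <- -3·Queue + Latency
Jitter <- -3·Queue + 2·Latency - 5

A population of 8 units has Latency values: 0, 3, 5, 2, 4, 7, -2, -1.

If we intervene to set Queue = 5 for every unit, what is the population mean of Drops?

do(Queue=5) breaks Queue's dependence on Latency. With Queue=5 fixed, Drops across the units is -15, -12, -10, -13, -11, -8, -17, -16, mean -12.75.

-12.75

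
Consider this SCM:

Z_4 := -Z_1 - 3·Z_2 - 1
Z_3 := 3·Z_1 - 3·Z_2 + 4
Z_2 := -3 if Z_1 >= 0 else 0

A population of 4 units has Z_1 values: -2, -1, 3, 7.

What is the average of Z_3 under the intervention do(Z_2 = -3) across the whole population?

Under do(Z_2=-3), Z_2's equation is replaced by Z_2=-3 for every unit. Per-unit Z_3: 7, 10, 22, 34. Mean = 18.25.

18.25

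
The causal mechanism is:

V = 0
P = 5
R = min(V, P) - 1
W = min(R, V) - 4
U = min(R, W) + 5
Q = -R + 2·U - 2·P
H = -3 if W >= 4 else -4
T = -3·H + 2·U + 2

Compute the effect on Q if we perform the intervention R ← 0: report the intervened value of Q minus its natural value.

The intervention breaks the incoming arrows to R: R = min(V, P) - 1 no longer applies, and R = 0.
W = min(R, V) - 4  [with R=0, V=0]  = -4
U = min(R, W) + 5  [with R=0, W=-4]  = 1
Q = -R + 2·U - 2·P  [with R=0, U=1, P=5]  = -8
Without intervention: R = min(V, P) - 1  [with V=0, P=5]  = -1; W = min(R, V) - 4  [with R=-1, V=0]  = -5; U = min(R, W) + 5  [with R=-1, W=-5]  = 0; Q = -R + 2·U - 2·P  [with R=-1, U=0, P=5]  = -9.
Change = -8 − (-9) = 1.

1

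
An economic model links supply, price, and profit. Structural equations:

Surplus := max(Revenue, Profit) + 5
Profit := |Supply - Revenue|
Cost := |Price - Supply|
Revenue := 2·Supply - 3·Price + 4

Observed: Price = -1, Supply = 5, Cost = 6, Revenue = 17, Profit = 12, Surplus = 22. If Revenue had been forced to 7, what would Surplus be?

12

Under do(Revenue=7), the mechanism Revenue := 2·Supply - 3·Price + 4 is discarded; Revenue is fixed at 7.
Profit = |Supply - Revenue|  [with Supply=5, Revenue=7]  = 2
Surplus = max(Revenue, Profit) + 5  [with Revenue=7, Profit=2]  = 12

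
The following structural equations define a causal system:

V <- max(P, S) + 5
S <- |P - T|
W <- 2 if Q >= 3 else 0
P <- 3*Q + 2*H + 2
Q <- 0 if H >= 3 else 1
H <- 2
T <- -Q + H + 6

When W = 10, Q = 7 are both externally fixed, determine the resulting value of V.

Under do(W = 10, Q = 7), each intervened variable's structural equation is replaced by its fixed value.
T = -Q + H + 6  [with Q=7, H=2]  = 1
P = 3*Q + 2*H + 2  [with Q=7, H=2]  = 27
S = |P - T|  [with P=27, T=1]  = 26
V = max(P, S) + 5  [with P=27, S=26]  = 32

32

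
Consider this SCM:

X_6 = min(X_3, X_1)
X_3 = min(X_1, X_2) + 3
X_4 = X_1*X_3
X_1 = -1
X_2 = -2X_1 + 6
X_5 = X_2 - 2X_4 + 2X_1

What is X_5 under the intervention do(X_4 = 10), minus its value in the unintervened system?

-24

Intervening sets X_4 = 10 and removes its equation (X_4 = X_1*X_3).
X_2 = -2X_1 + 6  [with X_1=-1]  = 8
X_5 = X_2 - 2X_4 + 2X_1  [with X_2=8, X_4=10, X_1=-1]  = -14
Without intervention: X_2 = -2X_1 + 6  [with X_1=-1]  = 8; X_3 = min(X_1, X_2) + 3  [with X_1=-1, X_2=8]  = 2; X_4 = X_1*X_3  [with X_1=-1, X_3=2]  = -2; X_5 = X_2 - 2X_4 + 2X_1  [with X_2=8, X_4=-2, X_1=-1]  = 10.
Change = -14 − 10 = -24.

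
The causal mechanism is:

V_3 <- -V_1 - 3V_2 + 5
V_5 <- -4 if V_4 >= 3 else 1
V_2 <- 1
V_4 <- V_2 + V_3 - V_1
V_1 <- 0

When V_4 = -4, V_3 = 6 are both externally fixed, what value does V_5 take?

1

The joint intervention fixes V_4 = -4, V_3 = 6, removing each variable's own equation.
V_5 = -4 if V_4 >= 3 else 1  [with V_4=-4]  = 1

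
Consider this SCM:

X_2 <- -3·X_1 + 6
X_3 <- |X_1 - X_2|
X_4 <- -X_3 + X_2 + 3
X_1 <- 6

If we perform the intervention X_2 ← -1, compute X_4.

-5

Under do(X_2=-1), the mechanism X_2 <- -3·X_1 + 6 is discarded; X_2 is fixed at -1.
X_3 = |X_1 - X_2|  [with X_1=6, X_2=-1]  = 7
X_4 = -X_3 + X_2 + 3  [with X_3=7, X_2=-1]  = -5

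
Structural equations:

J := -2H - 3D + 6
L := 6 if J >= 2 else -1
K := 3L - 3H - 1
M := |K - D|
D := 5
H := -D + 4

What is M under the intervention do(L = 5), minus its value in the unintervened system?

6

Under do(L=5), the mechanism L := 6 if J >= 2 else -1 is discarded; L is fixed at 5.
H = -D + 4  [with D=5]  = -1
K = 3L - 3H - 1  [with L=5, H=-1]  = 17
M = |K - D|  [with K=17, D=5]  = 12
Without intervention: H = -D + 4  [with D=5]  = -1; J = -2H - 3D + 6  [with H=-1, D=5]  = -7; L = 6 if J >= 2 else -1  [with J=-7]  = -1; K = 3L - 3H - 1  [with L=-1, H=-1]  = -1; M = |K - D|  [with K=-1, D=5]  = 6.
Change = 12 − 6 = 6.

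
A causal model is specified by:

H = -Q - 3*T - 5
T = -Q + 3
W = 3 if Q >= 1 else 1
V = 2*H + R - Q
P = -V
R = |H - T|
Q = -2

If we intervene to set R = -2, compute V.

-36

Intervening sets R = -2 and removes its equation (R = |H - T|).
T = -Q + 3  [with Q=-2]  = 5
H = -Q - 3*T - 5  [with Q=-2, T=5]  = -18
V = 2*H + R - Q  [with H=-18, R=-2, Q=-2]  = -36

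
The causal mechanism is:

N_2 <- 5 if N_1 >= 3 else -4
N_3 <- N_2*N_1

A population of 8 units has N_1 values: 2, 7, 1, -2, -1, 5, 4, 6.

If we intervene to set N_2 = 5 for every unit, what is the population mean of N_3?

13.75

Under do(N_2=5), N_2's equation is replaced by N_2=5 for every unit. Per-unit N_3: 10, 35, 5, -10, -5, 25, 20, 30. Mean = 13.75.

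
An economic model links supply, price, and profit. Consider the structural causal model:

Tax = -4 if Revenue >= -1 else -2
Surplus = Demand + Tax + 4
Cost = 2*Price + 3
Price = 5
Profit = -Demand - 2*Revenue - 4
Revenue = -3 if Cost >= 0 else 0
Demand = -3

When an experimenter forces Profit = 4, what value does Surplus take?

Intervening sets Profit = 4 and removes its equation (Profit = -Demand - 2*Revenue - 4).
No directed path runs from Profit to Surplus, so Surplus keeps its natural value.
Cost = 2*Price + 3  [with Price=5]  = 13
Revenue = -3 if Cost >= 0 else 0  [with Cost=13]  = -3
Tax = -4 if Revenue >= -1 else -2  [with Revenue=-3]  = -2
Surplus = Demand + Tax + 4  [with Demand=-3, Tax=-2]  = -1

-1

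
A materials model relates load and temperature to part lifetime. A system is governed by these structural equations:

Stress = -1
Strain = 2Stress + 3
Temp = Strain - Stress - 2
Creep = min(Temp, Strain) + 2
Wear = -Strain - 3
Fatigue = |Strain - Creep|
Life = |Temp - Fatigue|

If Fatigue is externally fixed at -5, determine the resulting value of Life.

Intervening sets Fatigue = -5 and removes its equation (Fatigue = |Strain - Creep|).
Strain = 2Stress + 3  [with Stress=-1]  = 1
Temp = Strain - Stress - 2  [with Strain=1, Stress=-1]  = 0
Life = |Temp - Fatigue|  [with Temp=0, Fatigue=-5]  = 5

5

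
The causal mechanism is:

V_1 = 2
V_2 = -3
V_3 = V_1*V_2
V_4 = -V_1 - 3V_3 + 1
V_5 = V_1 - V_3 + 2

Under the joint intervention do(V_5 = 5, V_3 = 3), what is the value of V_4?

Under do(V_5 = 5, V_3 = 3), each intervened variable's structural equation is replaced by its fixed value.
V_4 = -V_1 - 3V_3 + 1  [with V_1=2, V_3=3]  = -10

-10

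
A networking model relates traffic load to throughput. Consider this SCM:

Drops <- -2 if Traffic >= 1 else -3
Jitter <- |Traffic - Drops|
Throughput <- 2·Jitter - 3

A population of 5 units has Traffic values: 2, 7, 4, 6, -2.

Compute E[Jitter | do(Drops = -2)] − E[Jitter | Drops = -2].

The intervention sets Drops=-2 in all 5 units regardless of Traffic. Recomputing Jitter per unit gives 4, 9, 6, 8, 0; average 5.4.
Conditioning on Drops=-2 selects the 4 unit(s) with Traffic ∈ {2, 7, 4, 6}. Their Jitter values: 4, 9, 6, 8. Mean = 6.75.
Difference = 5.4 − 6.75 = -1.35.

-1.35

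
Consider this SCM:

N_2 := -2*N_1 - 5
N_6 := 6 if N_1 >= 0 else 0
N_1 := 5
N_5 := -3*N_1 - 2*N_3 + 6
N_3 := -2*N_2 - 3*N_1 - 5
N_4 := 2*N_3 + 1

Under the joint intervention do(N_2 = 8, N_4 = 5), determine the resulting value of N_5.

Setting N_2 = 8, N_4 = 5 by intervention discards those variables' equations.
N_3 = -2*N_2 - 3*N_1 - 5  [with N_2=8, N_1=5]  = -36
N_5 = -3*N_1 - 2*N_3 + 6  [with N_1=5, N_3=-36]  = 63

63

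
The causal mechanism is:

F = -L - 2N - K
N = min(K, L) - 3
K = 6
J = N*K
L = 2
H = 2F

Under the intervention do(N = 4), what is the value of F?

The intervention breaks the incoming arrows to N: N = min(K, L) - 3 no longer applies, and N = 4.
F = -L - 2N - K  [with L=2, N=4, K=6]  = -16

-16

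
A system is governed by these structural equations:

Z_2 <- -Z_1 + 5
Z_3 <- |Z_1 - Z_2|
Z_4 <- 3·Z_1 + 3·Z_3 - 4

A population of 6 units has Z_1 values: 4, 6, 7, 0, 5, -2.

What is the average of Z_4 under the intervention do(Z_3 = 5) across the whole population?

The intervention sets Z_3=5 in all 6 units regardless of Z_1. Recomputing Z_4 per unit gives 23, 29, 32, 11, 26, 5; average 21.

21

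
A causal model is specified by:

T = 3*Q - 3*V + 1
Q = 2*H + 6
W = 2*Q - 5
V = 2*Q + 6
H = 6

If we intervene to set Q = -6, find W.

The intervention breaks the incoming arrows to Q: Q = 2*H + 6 no longer applies, and Q = -6.
W = 2*Q - 5  [with Q=-6]  = -17

-17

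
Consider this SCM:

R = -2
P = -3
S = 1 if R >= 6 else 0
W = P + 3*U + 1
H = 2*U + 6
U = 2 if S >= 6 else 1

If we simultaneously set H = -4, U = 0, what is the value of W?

Setting H = -4, U = 0 by intervention discards those variables' equations.
W = P + 3*U + 1  [with P=-3, U=0]  = -2

-2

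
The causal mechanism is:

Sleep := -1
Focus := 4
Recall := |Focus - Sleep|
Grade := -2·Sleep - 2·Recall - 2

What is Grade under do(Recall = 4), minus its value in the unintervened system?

2

The intervention breaks the incoming arrows to Recall: Recall := |Focus - Sleep| no longer applies, and Recall = 4.
Grade = -2·Sleep - 2·Recall - 2  [with Sleep=-1, Recall=4]  = -8
Without intervention: Recall = |Focus - Sleep|  [with Focus=4, Sleep=-1]  = 5; Grade = -2·Sleep - 2·Recall - 2  [with Sleep=-1, Recall=5]  = -10.
Change = -8 − (-10) = 2.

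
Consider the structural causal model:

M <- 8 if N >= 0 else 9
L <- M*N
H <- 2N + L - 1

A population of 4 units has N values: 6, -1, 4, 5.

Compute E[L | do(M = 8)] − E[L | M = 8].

-12

The intervention sets M=8 in all 4 units regardless of N. Recomputing L per unit gives 48, -8, 32, 40; average 28.
Observing M=8 restricts to units where M's equation naturally yields 8: N ∈ {6, 4, 5}. In that subpopulation L = 48, 32, 40, mean 40.
Difference = 28 − 40 = -12.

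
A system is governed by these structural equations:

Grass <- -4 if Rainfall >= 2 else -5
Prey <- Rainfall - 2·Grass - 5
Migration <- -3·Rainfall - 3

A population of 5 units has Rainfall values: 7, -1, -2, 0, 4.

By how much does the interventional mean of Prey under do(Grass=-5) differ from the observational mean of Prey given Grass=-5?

2.6

The intervention sets Grass=-5 in all 5 units regardless of Rainfall. Recomputing Prey per unit gives 12, 4, 3, 5, 9; average 6.6.
E[Prey|Grass=-5] averages over only the 3 units with Grass=-5 (Rainfall = -1, -2, 0): Prey = 4, 3, 5, mean 4.
Difference = 6.6 − 4 = 2.6.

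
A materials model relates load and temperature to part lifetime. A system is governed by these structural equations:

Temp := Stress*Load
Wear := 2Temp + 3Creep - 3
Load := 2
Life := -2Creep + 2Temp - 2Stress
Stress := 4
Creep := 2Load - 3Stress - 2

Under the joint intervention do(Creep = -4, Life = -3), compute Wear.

1

Setting Creep = -4, Life = -3 by intervention discards those variables' equations.
Temp = Stress*Load  [with Stress=4, Load=2]  = 8
Wear = 2Temp + 3Creep - 3  [with Temp=8, Creep=-4]  = 1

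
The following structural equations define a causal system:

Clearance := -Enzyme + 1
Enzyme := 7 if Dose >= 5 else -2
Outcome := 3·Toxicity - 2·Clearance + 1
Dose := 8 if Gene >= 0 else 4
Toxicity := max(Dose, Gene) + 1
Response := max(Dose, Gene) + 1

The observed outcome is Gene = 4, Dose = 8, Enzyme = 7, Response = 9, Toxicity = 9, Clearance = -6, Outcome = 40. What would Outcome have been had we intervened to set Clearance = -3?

Intervening sets Clearance = -3 and removes its equation (Clearance := -Enzyme + 1).
Dose = 8 if Gene >= 0 else 4  [with Gene=4]  = 8
Toxicity = max(Dose, Gene) + 1  [with Dose=8, Gene=4]  = 9
Outcome = 3·Toxicity - 2·Clearance + 1  [with Toxicity=9, Clearance=-3]  = 34

34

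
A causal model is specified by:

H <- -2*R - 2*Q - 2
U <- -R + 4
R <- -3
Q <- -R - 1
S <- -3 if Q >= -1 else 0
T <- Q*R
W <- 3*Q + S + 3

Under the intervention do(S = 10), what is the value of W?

19

Under do(S=10), the mechanism S <- -3 if Q >= -1 else 0 is discarded; S is fixed at 10.
Q = -R - 1  [with R=-3]  = 2
W = 3*Q + S + 3  [with Q=2, S=10]  = 19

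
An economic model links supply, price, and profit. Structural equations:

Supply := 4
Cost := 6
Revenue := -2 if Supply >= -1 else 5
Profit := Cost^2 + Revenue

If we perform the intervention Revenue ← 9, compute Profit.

45

The intervention breaks the incoming arrows to Revenue: Revenue := -2 if Supply >= -1 else 5 no longer applies, and Revenue = 9.
Profit = Cost^2 + Revenue  [with Cost=6, Revenue=9]  = 45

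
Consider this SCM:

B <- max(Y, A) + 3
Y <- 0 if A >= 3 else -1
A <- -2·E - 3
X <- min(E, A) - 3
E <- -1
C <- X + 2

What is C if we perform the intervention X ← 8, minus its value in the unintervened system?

12

The intervention breaks the incoming arrows to X: X <- min(E, A) - 3 no longer applies, and X = 8.
C = X + 2  [with X=8]  = 10
Without intervention: A = -2·E - 3  [with E=-1]  = -1; X = min(E, A) - 3  [with E=-1, A=-1]  = -4; C = X + 2  [with X=-4]  = -2.
Change = 10 − (-2) = 12.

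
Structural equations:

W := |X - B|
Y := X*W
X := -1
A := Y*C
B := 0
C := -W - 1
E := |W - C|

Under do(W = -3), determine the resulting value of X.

Under do(W=-3), the mechanism W := |X - B| is discarded; W is fixed at -3.
Since X is not a descendant of the intervened variable, it is unaffected.

-1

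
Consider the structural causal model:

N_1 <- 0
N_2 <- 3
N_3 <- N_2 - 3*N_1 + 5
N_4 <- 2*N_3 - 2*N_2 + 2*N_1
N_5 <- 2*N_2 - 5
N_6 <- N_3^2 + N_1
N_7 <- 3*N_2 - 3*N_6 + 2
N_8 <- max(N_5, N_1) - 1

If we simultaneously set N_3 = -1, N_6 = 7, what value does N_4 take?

Setting N_3 = -1, N_6 = 7 by intervention discards those variables' equations.
N_4 = 2*N_3 - 2*N_2 + 2*N_1  [with N_3=-1, N_2=3, N_1=0]  = -8

-8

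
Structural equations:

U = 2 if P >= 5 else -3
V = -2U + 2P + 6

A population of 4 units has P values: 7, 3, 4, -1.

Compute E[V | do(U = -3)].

do(U=-3) breaks U's dependence on P. With U=-3 fixed, V across the units is 26, 18, 20, 10, mean 18.5.

18.5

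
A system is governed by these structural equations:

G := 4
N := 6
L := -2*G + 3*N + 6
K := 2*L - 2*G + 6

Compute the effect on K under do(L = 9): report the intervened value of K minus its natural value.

The intervention breaks the incoming arrows to L: L := -2*G + 3*N + 6 no longer applies, and L = 9.
K = 2*L - 2*G + 6  [with L=9, G=4]  = 16
Without intervention: L = -2*G + 3*N + 6  [with G=4, N=6]  = 16; K = 2*L - 2*G + 6  [with L=16, G=4]  = 30.
Change = 16 − 30 = -14.

-14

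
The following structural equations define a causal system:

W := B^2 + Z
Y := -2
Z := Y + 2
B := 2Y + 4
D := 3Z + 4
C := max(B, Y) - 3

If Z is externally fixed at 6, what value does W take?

Intervening sets Z = 6 and removes its equation (Z := Y + 2).
B = 2Y + 4  [with Y=-2]  = 0
W = B^2 + Z  [with B=0, Z=6]  = 6

6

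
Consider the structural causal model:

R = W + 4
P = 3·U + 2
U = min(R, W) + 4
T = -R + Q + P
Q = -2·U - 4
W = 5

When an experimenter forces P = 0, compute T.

-31

Under do(P=0), the mechanism P = 3·U + 2 is discarded; P is fixed at 0.
R = W + 4  [with W=5]  = 9
U = min(R, W) + 4  [with R=9, W=5]  = 9
Q = -2·U - 4  [with U=9]  = -22
T = -R + Q + P  [with R=9, Q=-22, P=0]  = -31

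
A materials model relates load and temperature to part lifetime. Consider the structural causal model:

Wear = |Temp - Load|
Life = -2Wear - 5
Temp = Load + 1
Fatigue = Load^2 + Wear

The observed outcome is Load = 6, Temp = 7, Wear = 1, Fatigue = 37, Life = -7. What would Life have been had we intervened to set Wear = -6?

do(Wear=-6) replaces the equation Wear = |Temp - Load| with the constant Wear = -6.
Life = -2Wear - 5  [with Wear=-6]  = 7

7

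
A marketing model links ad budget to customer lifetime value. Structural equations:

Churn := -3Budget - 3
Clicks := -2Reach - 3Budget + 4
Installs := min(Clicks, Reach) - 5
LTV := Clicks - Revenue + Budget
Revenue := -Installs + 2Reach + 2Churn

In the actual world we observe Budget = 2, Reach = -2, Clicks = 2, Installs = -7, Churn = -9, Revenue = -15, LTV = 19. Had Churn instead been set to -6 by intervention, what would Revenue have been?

The intervention breaks the incoming arrows to Churn: Churn := -3Budget - 3 no longer applies, and Churn = -6.
Clicks = -2Reach - 3Budget + 4  [with Reach=-2, Budget=2]  = 2
Installs = min(Clicks, Reach) - 5  [with Clicks=2, Reach=-2]  = -7
Revenue = -Installs + 2Reach + 2Churn  [with Installs=-7, Reach=-2, Churn=-6]  = -9

-9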